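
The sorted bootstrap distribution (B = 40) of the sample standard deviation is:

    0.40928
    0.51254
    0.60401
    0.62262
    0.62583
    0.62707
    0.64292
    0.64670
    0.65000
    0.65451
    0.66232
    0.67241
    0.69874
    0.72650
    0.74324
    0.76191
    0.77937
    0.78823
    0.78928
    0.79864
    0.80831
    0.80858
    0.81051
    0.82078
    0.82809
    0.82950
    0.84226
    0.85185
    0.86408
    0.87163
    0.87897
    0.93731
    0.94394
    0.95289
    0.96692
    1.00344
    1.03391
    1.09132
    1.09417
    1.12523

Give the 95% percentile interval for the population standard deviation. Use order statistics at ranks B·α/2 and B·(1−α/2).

(0.40928, 1.09417)

α = 0.05; lower rank = 40 × 0.025 = 1; upper rank = 40 × 0.975 = 39.
The 1st smallest replicate is 0.40928; the 39th is 1.09417.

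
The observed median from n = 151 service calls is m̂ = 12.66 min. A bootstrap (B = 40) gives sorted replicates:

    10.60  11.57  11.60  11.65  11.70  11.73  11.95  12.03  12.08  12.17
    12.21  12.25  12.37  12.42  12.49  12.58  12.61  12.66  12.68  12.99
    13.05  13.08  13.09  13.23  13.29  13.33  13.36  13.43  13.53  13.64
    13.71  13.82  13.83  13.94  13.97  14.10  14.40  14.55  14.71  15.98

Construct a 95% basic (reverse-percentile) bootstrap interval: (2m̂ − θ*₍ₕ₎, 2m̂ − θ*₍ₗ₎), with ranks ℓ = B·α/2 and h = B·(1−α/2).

Percentile endpoints at ranks 1 and 39: θ*₍1₎ = 10.60, θ*₍39₎ = 14.71.
Basic interval reflects these around m̂:
  lower = 2 × 12.66 − 14.71 = 10.61
  upper = 2 × 12.66 − 10.60 = 14.72

(10.61, 14.72)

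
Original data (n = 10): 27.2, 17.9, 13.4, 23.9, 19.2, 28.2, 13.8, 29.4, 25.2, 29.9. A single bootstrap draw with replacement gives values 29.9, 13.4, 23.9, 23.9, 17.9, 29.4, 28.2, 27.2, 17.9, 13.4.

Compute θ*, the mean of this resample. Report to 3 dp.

Mean = (29.9 + 13.4 + 23.9 + 23.9 + 17.9 + 29.4 + 28.2 + 27.2 + 17.9 + 13.4) / 10 = 225.10 / 10 = 22.510

θ* = 22.510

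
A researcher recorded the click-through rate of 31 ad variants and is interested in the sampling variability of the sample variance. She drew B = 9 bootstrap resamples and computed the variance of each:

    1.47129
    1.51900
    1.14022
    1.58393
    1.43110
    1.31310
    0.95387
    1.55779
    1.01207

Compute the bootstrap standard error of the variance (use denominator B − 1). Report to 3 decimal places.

Bootstrap SE is the standard deviation of the 9 replicate variances.
Mean of replicates: (1.47129 + 1.51900 + 1.14022 + 1.58393 + 1.43110 + 1.31310 + 0.95387 + 1.55779 + 1.01207) / 9 = 11.982370 / 9 = 1.331374
Sum of squared deviations: (+0.139916)² + (+0.187626)² + (−0.191154)² + (+0.252556)² + (+0.099726)² + (−0.018274)² + (−0.377504)² + (+0.226416)² + (−0.319304)² = 0.461112
Variance = 0.461112 / 8 = 0.057639
SE* = √0.057639

SE* = 0.240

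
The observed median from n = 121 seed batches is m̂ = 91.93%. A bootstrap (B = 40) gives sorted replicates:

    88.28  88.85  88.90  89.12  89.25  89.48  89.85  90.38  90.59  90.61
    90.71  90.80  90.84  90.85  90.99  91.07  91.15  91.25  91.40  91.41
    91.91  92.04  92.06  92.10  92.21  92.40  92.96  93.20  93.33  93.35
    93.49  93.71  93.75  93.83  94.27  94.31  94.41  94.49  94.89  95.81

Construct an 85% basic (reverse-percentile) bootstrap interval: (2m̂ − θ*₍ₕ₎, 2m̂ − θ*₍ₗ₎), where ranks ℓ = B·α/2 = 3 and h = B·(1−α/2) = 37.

(89.45, 94.96)

Percentile endpoints at ranks 3 and 37: θ*₍3₎ = 88.90, θ*₍37₎ = 94.41.
Basic interval reflects these around m̂:
  lower = 2 × 91.93 − 94.41 = 89.45
  upper = 2 × 91.93 − 88.90 = 94.96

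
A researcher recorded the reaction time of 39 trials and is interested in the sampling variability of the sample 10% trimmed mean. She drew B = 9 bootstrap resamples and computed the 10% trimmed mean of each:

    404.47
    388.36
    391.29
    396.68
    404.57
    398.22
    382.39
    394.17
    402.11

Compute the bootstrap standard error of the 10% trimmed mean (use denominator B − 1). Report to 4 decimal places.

Bootstrap SE is the standard deviation of the 9 replicate 10% trimmed means.
Mean of replicates: (404.47 + 388.36 + 391.29 + 396.68 + 404.57 + 398.22 + 382.39 + 394.17 + 402.11) / 9 = 3562.26000 / 9 = 395.80667
Sum of squared deviations: (+8.66333)² + (−7.44667)² + (−4.51667)² + (+0.87333)² + (+8.76333)² + (+2.41333)² + (−13.41667)² + (−1.63667)² + (+6.30333)² = 456.70700
Variance = 456.70700 / 8 = 57.08838
SE* = √57.08838

SE* = 7.5557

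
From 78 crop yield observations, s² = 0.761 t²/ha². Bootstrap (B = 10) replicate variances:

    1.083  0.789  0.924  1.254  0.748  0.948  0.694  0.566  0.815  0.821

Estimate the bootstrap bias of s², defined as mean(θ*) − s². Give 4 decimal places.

mean(θ*) = (1.083 + 0.789 + 0.924 + 1.254 + 0.748 + 0.948 + 0.694 + 0.566 + 0.815 + 0.821) / 10 = 0.86420
bias = 0.86420 − 0.761

bias = +0.1032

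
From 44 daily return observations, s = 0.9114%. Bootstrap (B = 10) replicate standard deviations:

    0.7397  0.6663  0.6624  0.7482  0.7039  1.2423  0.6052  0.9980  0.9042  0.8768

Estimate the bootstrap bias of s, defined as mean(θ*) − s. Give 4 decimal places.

bias = −0.0967

mean(θ*) = (0.7397 + 0.6663 + 0.6624 + 0.7482 + 0.7039 + 1.2423 + 0.6052 + 0.9980 + 0.9042 + 0.8768) / 10 = 0.81470
bias = 0.81470 − 0.9114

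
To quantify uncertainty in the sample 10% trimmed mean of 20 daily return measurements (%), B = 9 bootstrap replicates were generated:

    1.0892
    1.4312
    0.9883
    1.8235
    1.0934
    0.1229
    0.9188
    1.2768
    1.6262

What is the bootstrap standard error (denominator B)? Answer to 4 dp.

Bootstrap SE is the standard deviation of the 9 replicate 10% trimmed means.
Mean of replicates: (1.0892 + 1.4312 + 0.9883 + 1.8235 + 1.0934 + 0.1229 + 0.9188 + 1.2768 + 1.6262) / 9 = 10.37030 / 9 = 1.15226
Sum of squared deviations: (−0.06306)² + (+0.27894)² + (−0.16396)² + (+0.67124)² + (−0.05886)² + (−1.02936)² + (−0.23346)² + (+0.12454)² + (+0.47394)² = 1.91691
Variance = 1.91691 / 9 = 0.21299
SE* = √0.21299

SE* = 0.4615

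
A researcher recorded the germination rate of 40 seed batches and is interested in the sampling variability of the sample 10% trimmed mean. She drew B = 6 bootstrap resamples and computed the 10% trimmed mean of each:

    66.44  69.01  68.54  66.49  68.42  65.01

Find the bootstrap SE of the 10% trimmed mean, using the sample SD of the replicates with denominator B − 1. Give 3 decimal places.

Bootstrap SE is the standard deviation of the 6 replicate 10% trimmed means.
Mean of replicates: (66.44 + 69.01 + 68.54 + 66.49 + 68.42 + 65.01) / 6 = 403.9100 / 6 = 67.3183
Sum of squared deviations: (−0.8783)² + (+1.6917)² + (+1.2217)² + (−0.8283)² + (+1.1017)² + (−2.3083)² = 12.3539
Variance = 12.3539 / 5 = 2.4708
SE* = √2.4708

SE* = 1.572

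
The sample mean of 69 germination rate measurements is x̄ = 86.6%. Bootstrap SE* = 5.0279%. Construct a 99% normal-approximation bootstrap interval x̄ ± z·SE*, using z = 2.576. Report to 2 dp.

Margin = 2.576 × 5.0279 = 12.952
Interval: 86.6 ± 12.952

(73.65, 99.55)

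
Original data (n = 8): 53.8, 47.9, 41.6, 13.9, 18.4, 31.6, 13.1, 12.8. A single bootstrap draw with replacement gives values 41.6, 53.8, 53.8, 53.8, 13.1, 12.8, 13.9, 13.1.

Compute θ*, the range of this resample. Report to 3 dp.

Range = 53.8 − 12.8 = 41.000

θ* = 41.000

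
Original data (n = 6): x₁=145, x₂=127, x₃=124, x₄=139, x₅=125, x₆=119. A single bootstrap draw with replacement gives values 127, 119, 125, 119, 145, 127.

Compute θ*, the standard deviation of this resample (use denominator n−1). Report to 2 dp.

Mean = 127.0000; sum of squared deviations = 456.0000
s² = 456.0000 / 5 = 91.2000
s = √91.2000 = 9.55

θ* = 9.55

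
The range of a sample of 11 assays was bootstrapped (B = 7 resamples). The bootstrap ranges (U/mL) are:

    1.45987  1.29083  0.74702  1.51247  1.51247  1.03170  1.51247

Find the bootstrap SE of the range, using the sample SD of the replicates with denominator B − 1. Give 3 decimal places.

Bootstrap SE is the standard deviation of the 7 replicate ranges.
Mean of replicates: (1.45987 + 1.29083 + 0.74702 + 1.51247 + 1.51247 + 1.03170 + 1.51247) / 7 = 9.066830 / 7 = 1.295261
Sum of squared deviations: (+0.164609)² + (−0.004431)² + (−0.548241)² + (+0.217209)² + (+0.217209)² + (−0.263561)² + (+0.217209)² = 0.538688
Variance = 0.538688 / 6 = 0.089781
SE* = √0.089781

SE* = 0.300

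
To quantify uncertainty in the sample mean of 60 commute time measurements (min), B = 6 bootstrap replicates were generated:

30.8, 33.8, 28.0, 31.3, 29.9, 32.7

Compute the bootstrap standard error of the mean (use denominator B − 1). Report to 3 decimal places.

Bootstrap SE is the standard deviation of the 6 replicate means.
Mean of replicates: (30.8 + 33.8 + 28.0 + 31.3 + 29.9 + 32.7) / 6 = 186.5000 / 6 = 31.0833
Sum of squared deviations: (−0.2833)² + (+2.7167)² + (−3.0833)² + (+0.2167)² + (−1.1833)² + (+1.6167)² = 21.0283
Variance = 21.0283 / 5 = 4.2057
SE* = √4.2057

SE* = 2.051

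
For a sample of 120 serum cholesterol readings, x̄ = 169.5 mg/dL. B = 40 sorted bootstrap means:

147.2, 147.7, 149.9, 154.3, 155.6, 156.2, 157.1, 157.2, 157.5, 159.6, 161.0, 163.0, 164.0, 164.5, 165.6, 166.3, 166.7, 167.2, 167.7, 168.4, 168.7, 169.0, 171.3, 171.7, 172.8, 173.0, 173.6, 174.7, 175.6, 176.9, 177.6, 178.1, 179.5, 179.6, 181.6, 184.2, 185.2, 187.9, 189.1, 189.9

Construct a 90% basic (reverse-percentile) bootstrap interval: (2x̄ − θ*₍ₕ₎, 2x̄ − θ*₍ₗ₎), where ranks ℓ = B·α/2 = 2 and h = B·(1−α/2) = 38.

(151.1, 191.3)

Percentile endpoints at ranks 2 and 38: θ*₍2₎ = 147.7, θ*₍38₎ = 187.9.
Basic interval reflects these around x̄:
  lower = 2 × 169.5 − 187.9 = 151.1
  upper = 2 × 169.5 − 147.7 = 191.3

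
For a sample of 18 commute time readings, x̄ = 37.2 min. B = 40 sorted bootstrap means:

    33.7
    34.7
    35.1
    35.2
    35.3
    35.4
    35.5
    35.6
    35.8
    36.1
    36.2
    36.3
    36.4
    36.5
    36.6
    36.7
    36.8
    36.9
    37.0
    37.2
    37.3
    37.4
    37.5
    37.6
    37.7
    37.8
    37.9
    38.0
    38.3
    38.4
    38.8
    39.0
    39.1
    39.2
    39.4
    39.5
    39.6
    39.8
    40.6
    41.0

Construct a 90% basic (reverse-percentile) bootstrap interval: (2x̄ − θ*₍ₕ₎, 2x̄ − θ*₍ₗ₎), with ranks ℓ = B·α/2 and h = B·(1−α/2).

Percentile endpoints at ranks 2 and 38: θ*₍2₎ = 34.7, θ*₍38₎ = 39.8.
Basic interval reflects these around x̄:
  lower = 2 × 37.2 − 39.8 = 34.6
  upper = 2 × 37.2 − 34.7 = 39.7

(34.6, 39.7)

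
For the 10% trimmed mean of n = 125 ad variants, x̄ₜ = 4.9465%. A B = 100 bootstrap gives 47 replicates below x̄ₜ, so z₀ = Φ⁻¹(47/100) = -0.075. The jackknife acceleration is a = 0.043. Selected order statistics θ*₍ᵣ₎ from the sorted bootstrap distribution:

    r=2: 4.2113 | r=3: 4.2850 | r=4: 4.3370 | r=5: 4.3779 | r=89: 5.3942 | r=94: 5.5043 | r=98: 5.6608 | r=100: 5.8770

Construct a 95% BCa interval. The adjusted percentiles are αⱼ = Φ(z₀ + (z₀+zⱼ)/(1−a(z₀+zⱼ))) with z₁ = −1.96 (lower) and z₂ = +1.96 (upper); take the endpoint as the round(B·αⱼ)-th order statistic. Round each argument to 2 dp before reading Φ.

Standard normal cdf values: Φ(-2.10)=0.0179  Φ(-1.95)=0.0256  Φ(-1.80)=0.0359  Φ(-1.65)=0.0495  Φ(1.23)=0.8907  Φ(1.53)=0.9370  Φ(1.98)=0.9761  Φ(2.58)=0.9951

(4.2850, 5.6608)

Lower: z₀ + z₁ = -0.075 + (-1.960) = -2.035; 1 − a(z₀+z₁) = 1 − (0.043)(-2.035) = 1.0875; argument = -0.075 + (-2.035)/1.0875 = -1.9463 → -1.95.
α₁ = Φ(-1.95) = 0.0256; rank = round(100 × 0.0256) = 3; θ*₍3₎ = 4.2850.
Upper: z₀ + z₂ = 1.885; 1 − a(z₀+z₂) = 0.9189; argument = 1.9763 → 1.98; α₂ = 0.9761; rank = 98; θ*₍98₎ = 5.6608.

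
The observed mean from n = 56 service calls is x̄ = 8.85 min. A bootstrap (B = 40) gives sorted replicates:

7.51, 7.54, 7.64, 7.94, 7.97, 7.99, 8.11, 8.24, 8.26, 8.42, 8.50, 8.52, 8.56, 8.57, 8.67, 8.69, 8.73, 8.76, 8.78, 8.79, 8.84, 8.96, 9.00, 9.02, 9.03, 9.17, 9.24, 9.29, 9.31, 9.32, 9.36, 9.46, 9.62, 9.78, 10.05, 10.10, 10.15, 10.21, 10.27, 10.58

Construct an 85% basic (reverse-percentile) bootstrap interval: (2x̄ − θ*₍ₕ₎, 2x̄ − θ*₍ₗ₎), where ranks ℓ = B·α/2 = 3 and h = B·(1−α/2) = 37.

Percentile endpoints at ranks 3 and 37: θ*₍3₎ = 7.64, θ*₍37₎ = 10.15.
Basic interval reflects these around x̄:
  lower = 2 × 8.85 − 10.15 = 7.55
  upper = 2 × 8.85 − 7.64 = 10.06

(7.55, 10.06)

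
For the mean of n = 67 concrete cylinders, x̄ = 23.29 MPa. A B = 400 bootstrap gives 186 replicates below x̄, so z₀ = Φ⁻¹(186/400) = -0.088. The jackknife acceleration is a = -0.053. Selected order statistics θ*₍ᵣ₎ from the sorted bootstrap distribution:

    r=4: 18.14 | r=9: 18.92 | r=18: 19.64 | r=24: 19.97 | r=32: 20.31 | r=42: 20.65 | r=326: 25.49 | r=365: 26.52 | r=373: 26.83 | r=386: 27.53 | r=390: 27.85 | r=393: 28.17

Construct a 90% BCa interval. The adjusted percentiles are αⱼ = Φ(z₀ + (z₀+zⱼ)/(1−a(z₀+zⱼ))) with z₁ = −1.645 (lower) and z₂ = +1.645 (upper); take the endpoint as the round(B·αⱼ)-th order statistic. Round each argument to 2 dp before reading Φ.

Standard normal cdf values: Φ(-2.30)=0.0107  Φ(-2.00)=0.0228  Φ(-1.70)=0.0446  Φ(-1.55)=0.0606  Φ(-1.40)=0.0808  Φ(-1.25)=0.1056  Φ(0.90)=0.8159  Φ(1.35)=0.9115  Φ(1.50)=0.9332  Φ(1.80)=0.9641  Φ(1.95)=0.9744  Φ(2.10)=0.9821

(18.92, 26.52)

Lower: z₀ + z₁ = -0.088 + (-1.645) = -1.733; 1 − a(z₀+z₁) = 1 − (-0.053)(-1.733) = 0.9082; argument = -0.088 + (-1.733)/0.9082 = -1.9963 → -2.00.
α₁ = Φ(-2.00) = 0.0228; rank = round(400 × 0.0228) = 9; θ*₍9₎ = 18.92.
Upper: z₀ + z₂ = 1.557; 1 − a(z₀+z₂) = 1.0825; argument = 1.3503 → 1.35; α₂ = 0.9115; rank = 365; θ*₍365₎ = 26.52.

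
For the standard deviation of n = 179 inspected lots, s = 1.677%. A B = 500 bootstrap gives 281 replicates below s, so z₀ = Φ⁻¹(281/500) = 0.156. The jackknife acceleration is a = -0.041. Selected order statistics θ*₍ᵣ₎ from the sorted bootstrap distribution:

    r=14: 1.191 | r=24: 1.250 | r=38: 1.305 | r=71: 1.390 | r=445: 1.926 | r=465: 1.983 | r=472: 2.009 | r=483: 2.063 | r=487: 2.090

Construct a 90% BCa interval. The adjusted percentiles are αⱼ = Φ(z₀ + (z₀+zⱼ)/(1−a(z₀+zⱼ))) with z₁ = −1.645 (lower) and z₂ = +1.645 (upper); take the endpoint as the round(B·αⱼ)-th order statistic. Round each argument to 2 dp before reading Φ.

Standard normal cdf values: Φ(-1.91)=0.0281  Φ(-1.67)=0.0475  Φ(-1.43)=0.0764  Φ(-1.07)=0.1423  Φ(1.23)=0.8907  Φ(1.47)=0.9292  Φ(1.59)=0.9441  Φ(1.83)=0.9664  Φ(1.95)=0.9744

Lower: z₀ + z₁ = 0.156 + (-1.645) = -1.489; 1 − a(z₀+z₁) = 1 − (-0.041)(-1.489) = 0.9390; argument = 0.156 + (-1.489)/0.9390 = -1.4298 → -1.43.
α₁ = Φ(-1.43) = 0.0764; rank = round(500 × 0.0764) = 38; θ*₍38₎ = 1.305.
Upper: z₀ + z₂ = 1.801; 1 − a(z₀+z₂) = 1.0738; argument = 1.8332 → 1.83; α₂ = 0.9664; rank = 483; θ*₍483₎ = 2.063.

(1.305, 2.063)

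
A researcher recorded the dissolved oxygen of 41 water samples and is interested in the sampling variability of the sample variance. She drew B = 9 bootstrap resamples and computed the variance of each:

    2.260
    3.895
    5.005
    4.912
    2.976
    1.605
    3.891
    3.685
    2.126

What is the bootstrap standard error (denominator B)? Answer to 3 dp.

SE* = 1.142

Bootstrap SE is the standard deviation of the 9 replicate variances.
Mean of replicates: (2.260 + 3.895 + 5.005 + 4.912 + 2.976 + 1.605 + 3.891 + 3.685 + 2.126) / 9 = 30.3550 / 9 = 3.3728
Sum of squared deviations: (−1.1128)² + (+0.5222)² + (+1.6322)² + (+1.5392)² + (−0.3968)² + (−1.7678)² + (+0.5182)² + (+0.3122)² + (−1.2468)² = 11.7473
Variance = 11.7473 / 9 = 1.3053
SE* = √1.3053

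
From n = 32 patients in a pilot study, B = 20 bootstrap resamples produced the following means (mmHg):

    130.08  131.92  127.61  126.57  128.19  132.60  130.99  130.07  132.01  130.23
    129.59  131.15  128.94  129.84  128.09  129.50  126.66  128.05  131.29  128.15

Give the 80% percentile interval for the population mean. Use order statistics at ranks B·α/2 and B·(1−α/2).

Sorted replicates: 126.57, 126.66, 127.61, 128.05, 128.09, 128.15, 128.19, 128.94, 129.50, 129.59, 129.84, 130.07, 130.08, 130.23, 130.99, 131.15, 131.29, 131.92, 132.01, 132.60
α = 0.20; lower rank = 20 × 0.100 = 2; upper rank = 20 × 0.900 = 18.
The 2nd smallest replicate is 126.66; the 18th is 131.92.

(126.66, 131.92)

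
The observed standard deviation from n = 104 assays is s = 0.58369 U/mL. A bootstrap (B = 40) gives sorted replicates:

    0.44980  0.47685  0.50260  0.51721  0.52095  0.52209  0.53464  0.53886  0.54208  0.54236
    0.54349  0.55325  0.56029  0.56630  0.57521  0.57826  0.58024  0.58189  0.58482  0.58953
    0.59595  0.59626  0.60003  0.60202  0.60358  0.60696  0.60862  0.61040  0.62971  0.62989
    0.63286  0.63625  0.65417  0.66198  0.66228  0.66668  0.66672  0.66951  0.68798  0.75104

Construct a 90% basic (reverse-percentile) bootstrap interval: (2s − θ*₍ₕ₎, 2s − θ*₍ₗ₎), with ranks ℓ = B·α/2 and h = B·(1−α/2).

Percentile endpoints at ranks 2 and 38: θ*₍2₎ = 0.47685, θ*₍38₎ = 0.66951.
Basic interval reflects these around s:
  lower = 2 × 0.58369 − 0.66951 = 0.49787
  upper = 2 × 0.58369 − 0.47685 = 0.69053

(0.49787, 0.69053)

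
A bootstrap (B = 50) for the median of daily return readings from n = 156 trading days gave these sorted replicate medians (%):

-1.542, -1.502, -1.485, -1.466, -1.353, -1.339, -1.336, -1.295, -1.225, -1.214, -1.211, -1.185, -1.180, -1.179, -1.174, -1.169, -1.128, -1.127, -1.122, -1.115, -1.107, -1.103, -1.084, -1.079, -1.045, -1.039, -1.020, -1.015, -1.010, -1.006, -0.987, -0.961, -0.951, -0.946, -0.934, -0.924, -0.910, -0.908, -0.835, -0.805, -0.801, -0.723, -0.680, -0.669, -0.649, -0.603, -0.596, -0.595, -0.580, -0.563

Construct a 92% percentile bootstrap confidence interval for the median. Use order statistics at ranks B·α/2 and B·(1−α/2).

α = 0.08; lower rank = 50 × 0.040 = 2; upper rank = 50 × 0.960 = 48.
The 2nd smallest replicate is -1.502; the 48th is -0.595.

(-1.502, -0.595)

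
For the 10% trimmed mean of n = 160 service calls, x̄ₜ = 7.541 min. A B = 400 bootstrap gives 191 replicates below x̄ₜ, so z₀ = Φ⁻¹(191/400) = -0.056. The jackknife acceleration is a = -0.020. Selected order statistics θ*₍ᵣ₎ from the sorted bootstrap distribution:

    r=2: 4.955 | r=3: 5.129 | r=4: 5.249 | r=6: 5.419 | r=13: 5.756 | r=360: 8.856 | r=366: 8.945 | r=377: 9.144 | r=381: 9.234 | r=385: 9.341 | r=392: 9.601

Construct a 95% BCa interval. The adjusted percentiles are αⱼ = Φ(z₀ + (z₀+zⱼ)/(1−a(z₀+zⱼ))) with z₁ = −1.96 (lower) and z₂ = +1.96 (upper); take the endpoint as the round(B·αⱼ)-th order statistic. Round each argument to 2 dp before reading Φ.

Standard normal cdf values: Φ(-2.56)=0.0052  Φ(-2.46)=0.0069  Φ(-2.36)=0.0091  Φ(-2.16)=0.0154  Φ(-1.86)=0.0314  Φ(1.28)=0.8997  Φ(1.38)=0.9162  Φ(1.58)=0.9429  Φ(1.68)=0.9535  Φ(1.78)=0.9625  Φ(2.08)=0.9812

Lower: z₀ + z₁ = -0.056 + (-1.960) = -2.016; 1 − a(z₀+z₁) = 1 − (-0.020)(-2.016) = 0.9597; argument = -0.056 + (-2.016)/0.9597 = -2.1567 → -2.16.
α₁ = Φ(-2.16) = 0.0154; rank = round(400 × 0.0154) = 6; θ*₍6₎ = 5.419.
Upper: z₀ + z₂ = 1.904; 1 − a(z₀+z₂) = 1.0381; argument = 1.7782 → 1.78; α₂ = 0.9625; rank = 385; θ*₍385₎ = 9.341.

(5.419, 9.341)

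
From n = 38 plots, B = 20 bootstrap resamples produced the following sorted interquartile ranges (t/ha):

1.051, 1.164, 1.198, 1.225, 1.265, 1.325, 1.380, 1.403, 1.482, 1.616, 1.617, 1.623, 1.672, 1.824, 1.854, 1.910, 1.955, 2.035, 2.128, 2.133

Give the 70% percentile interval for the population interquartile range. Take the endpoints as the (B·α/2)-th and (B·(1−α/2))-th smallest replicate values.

(1.198, 1.955)

α = 0.30; lower rank = 20 × 0.150 = 3; upper rank = 20 × 0.850 = 17.
The 3rd smallest replicate is 1.198; the 17th is 1.955.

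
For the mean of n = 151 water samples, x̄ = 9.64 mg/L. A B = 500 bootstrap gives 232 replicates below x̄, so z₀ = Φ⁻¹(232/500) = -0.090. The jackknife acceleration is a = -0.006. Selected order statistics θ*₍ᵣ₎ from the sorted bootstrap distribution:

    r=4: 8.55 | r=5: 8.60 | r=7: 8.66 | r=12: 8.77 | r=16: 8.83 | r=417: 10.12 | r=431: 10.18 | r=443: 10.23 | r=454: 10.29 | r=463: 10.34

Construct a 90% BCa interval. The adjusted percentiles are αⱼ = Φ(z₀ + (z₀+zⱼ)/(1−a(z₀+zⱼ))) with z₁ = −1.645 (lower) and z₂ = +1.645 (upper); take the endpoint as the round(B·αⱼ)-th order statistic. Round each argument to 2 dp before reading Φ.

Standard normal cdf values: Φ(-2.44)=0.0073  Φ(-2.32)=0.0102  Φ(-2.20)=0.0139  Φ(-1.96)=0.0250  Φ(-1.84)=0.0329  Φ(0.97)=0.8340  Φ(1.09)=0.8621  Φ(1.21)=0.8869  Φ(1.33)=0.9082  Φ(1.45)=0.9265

Lower: z₀ + z₁ = -0.090 + (-1.645) = -1.735; 1 − a(z₀+z₁) = 1 − (-0.006)(-1.735) = 0.9896; argument = -0.090 + (-1.735)/0.9896 = -1.8433 → -1.84.
α₁ = Φ(-1.84) = 0.0329; rank = round(500 × 0.0329) = 16; θ*₍16₎ = 8.83.
Upper: z₀ + z₂ = 1.555; 1 − a(z₀+z₂) = 1.0093; argument = 1.4506 → 1.45; α₂ = 0.9265; rank = 463; θ*₍463₎ = 10.34.

(8.83, 10.34)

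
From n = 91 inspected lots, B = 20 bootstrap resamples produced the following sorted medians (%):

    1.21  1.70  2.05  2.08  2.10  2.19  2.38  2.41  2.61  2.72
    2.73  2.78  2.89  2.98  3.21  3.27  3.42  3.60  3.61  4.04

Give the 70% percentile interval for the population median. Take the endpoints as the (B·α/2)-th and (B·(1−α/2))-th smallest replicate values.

(2.05, 3.42)

α = 0.30; lower rank = 20 × 0.150 = 3; upper rank = 20 × 0.850 = 17.
The 3rd smallest replicate is 2.05; the 17th is 3.42.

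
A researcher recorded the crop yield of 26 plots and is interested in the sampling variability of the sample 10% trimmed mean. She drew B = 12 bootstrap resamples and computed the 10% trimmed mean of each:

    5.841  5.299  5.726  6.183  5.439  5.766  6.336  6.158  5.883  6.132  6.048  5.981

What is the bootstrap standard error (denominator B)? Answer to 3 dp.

Bootstrap SE is the standard deviation of the 12 replicate 10% trimmed means.
Mean of replicates: (5.841 + 5.299 + 5.726 + 6.183 + 5.439 + 5.766 + 6.336 + 6.158 + 5.883 + 6.132 + 6.048 + 5.981) / 12 = 70.7920 / 12 = 5.8993
Sum of squared deviations: (−0.0583)² + (−0.6003)² + (−0.1733)² + (+0.2837)² + (−0.4603)² + (−0.1333)² + (+0.4367)² + (+0.2587)² + (−0.0163)² + (+0.2327)² + (+0.1487)² + (+0.0817)² = 1.0448
Variance = 1.0448 / 12 = 0.0871
SE* = √0.0871

SE* = 0.295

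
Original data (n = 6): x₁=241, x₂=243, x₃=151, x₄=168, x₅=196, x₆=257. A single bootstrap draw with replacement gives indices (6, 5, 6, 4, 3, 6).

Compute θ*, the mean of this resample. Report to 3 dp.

θ* = 214.333

Resample values: 257, 196, 257, 168, 151, 257.
Mean = (257 + 196 + 257 + 168 + 151 + 257) / 6 = 1286.0 / 6 = 214.333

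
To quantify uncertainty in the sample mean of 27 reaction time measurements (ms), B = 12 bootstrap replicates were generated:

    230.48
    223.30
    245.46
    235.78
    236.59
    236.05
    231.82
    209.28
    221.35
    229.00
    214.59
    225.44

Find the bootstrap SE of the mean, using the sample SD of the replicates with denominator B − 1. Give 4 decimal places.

Bootstrap SE is the standard deviation of the 12 replicate means.
Mean of replicates: (230.48 + 223.30 + 245.46 + 235.78 + 236.59 + 236.05 + 231.82 + 209.28 + 221.35 + 229.00 + 214.59 + 225.44) / 12 = 2739.14000 / 12 = 228.26167
Sum of squared deviations: (+2.21833)² + (−4.96167)² + (+17.19833)² + (+7.51833)² + (+8.32833)² + (+7.78833)² + (+3.55833)² + (−18.98167)² + (−6.91167)² + (+0.73833)² + (−13.67167)² + (−2.82167)² = 1128.02437
Variance = 1128.02437 / 11 = 102.54767
SE* = √102.54767

SE* = 10.1266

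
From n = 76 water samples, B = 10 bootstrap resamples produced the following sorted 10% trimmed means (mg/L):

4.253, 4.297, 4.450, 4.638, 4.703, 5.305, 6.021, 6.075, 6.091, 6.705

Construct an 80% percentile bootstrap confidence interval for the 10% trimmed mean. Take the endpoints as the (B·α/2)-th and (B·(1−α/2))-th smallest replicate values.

(4.253, 6.091)

α = 0.20; lower rank = 10 × 0.100 = 1; upper rank = 10 × 0.900 = 9.
The 1st smallest replicate is 4.253; the 9th is 6.091.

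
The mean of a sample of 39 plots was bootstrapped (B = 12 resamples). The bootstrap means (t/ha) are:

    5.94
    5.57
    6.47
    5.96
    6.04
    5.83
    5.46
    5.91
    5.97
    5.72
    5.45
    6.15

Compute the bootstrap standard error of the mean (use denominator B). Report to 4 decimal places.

SE* = 0.2814

Bootstrap SE is the standard deviation of the 12 replicate means.
Mean of replicates: (5.94 + 5.57 + 6.47 + 5.96 + 6.04 + 5.83 + 5.46 + 5.91 + 5.97 + 5.72 + 5.45 + 6.15) / 12 = 70.47000 / 12 = 5.87250
Sum of squared deviations: (+0.06750)² + (−0.30250)² + (+0.59750)² + (+0.08750)² + (+0.16750)² + (−0.04250)² + (−0.41250)² + (+0.03750)² + (+0.09750)² + (−0.15250)² + (−0.42250)² + (+0.27750)² = 0.95042
Variance = 0.95042 / 12 = 0.07920
SE* = √0.07920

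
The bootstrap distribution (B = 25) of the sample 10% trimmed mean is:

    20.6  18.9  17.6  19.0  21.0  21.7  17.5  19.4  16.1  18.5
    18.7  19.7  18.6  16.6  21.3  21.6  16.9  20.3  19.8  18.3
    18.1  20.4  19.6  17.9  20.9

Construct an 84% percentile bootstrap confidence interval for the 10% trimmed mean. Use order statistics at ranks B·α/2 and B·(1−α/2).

(16.6, 21.3)

Sorted replicates: 16.1, 16.6, 16.9, 17.5, 17.6, 17.9, 18.1, 18.3, 18.5, 18.6, 18.7, 18.9, 19.0, 19.4, 19.6, 19.7, 19.8, 20.3, 20.4, 20.6, 20.9, 21.0, 21.3, 21.6, 21.7
α = 0.16; lower rank = 25 × 0.080 = 2; upper rank = 25 × 0.920 = 23.
The 2nd smallest replicate is 16.6; the 23rd is 21.3.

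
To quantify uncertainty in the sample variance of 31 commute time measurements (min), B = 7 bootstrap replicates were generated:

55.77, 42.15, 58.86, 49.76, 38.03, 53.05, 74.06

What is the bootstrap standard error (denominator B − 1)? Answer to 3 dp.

SE* = 11.817

Bootstrap SE is the standard deviation of the 7 replicate variances.
Mean of replicates: (55.77 + 42.15 + 58.86 + 49.76 + 38.03 + 53.05 + 74.06) / 7 = 371.6800 / 7 = 53.0971
Sum of squared deviations: (+2.6729)² + (−10.9471)² + (+5.7629)² + (−3.3371)² + (−15.0671)² + (−0.0471)² + (+20.9629)² = 837.7935
Variance = 837.7935 / 6 = 139.6323
SE* = √139.6323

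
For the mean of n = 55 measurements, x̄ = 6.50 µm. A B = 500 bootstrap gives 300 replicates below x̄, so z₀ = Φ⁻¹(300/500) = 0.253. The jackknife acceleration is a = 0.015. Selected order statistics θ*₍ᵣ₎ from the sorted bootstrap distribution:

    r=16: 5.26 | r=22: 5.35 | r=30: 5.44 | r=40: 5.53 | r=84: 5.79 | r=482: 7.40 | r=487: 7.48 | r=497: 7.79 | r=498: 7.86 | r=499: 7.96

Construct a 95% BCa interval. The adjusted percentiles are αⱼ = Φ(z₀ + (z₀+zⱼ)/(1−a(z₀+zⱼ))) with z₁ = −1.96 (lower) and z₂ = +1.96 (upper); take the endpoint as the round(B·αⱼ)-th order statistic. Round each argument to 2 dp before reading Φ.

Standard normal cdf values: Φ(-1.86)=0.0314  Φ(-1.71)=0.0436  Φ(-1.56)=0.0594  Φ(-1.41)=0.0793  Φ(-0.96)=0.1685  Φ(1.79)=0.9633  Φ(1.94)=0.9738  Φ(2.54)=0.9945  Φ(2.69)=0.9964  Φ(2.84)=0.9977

Lower: z₀ + z₁ = 0.253 + (-1.960) = -1.707; 1 − a(z₀+z₁) = 1 − (0.015)(-1.707) = 1.0256; argument = 0.253 + (-1.707)/1.0256 = -1.4114 → -1.41.
α₁ = Φ(-1.41) = 0.0793; rank = round(500 × 0.0793) = 40; θ*₍40₎ = 5.53.
Upper: z₀ + z₂ = 2.213; 1 − a(z₀+z₂) = 0.9668; argument = 2.5420 → 2.54; α₂ = 0.9945; rank = 497; θ*₍497₎ = 7.79.

(5.53, 7.79)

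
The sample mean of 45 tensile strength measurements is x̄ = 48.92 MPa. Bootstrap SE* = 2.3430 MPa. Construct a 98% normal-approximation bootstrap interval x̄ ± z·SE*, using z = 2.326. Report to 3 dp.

Margin = 2.326 × 2.3430 = 5.4498
Interval: 48.92 ± 5.4498

(43.470, 54.370)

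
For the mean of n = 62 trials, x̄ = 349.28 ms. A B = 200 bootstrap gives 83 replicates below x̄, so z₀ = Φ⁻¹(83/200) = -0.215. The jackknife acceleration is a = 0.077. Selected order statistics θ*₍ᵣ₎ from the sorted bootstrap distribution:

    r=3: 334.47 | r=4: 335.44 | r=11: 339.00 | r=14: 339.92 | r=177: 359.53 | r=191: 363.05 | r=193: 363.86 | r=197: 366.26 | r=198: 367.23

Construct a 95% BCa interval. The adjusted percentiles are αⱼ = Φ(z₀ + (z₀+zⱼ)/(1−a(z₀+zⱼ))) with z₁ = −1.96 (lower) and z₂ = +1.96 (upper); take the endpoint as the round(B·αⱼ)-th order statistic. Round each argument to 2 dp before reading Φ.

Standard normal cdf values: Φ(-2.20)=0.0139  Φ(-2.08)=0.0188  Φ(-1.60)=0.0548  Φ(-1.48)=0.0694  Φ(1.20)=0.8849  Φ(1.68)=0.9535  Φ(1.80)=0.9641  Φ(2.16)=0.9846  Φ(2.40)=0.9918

Lower: z₀ + z₁ = -0.215 + (-1.960) = -2.175; 1 − a(z₀+z₁) = 1 − (0.077)(-2.175) = 1.1675; argument = -0.215 + (-2.175)/1.1675 = -2.0780 → -2.08.
α₁ = Φ(-2.08) = 0.0188; rank = round(200 × 0.0188) = 4; θ*₍4₎ = 335.44.
Upper: z₀ + z₂ = 1.745; 1 − a(z₀+z₂) = 0.8656; argument = 1.8009 → 1.80; α₂ = 0.9641; rank = 193; θ*₍193₎ = 363.86.

(335.44, 363.86)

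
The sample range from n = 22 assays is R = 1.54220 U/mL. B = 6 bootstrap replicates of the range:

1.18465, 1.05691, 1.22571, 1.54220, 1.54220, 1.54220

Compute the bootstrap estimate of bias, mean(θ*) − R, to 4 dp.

bias = −0.1932

mean(θ*) = (1.18465 + 1.05691 + 1.22571 + 1.54220 + 1.54220 + 1.54220) / 6 = 1.34898
bias = 1.34898 − 1.54220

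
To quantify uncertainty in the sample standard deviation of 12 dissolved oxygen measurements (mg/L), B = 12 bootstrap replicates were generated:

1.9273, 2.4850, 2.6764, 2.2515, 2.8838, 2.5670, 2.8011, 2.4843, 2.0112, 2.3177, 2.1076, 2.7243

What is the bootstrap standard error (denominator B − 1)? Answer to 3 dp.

Bootstrap SE is the standard deviation of the 12 replicate standard deviations.
Mean of replicates: (1.9273 + 2.4850 + 2.6764 + 2.2515 + 2.8838 + 2.5670 + 2.8011 + 2.4843 + 2.0112 + 2.3177 + 2.1076 + 2.7243) / 12 = 29.23720 / 12 = 2.43643
Sum of squared deviations: (−0.50913)² + (+0.04857)² + (+0.23997)² + (−0.18493)² + (+0.44737)² + (+0.13057)² + (+0.36467)² + (+0.04787)² + (−0.42523)² + (−0.11873)² + (−0.32883)² + (+0.28787)² = 1.09174
Variance = 1.09174 / 11 = 0.09925
SE* = √0.09925

SE* = 0.315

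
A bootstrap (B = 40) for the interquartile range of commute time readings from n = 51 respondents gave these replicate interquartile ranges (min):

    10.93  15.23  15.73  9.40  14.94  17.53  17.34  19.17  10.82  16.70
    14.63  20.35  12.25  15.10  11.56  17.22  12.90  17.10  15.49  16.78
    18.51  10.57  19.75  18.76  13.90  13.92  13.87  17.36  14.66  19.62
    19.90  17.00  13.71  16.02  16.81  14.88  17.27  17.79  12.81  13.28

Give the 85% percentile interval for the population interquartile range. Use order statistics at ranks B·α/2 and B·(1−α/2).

(10.82, 19.62)

Sorted replicates: 9.40, 10.57, 10.82, 10.93, 11.56, 12.25, 12.81, 12.90, 13.28, 13.71, 13.87, 13.90, 13.92, 14.63, 14.66, 14.88, 14.94, 15.10, 15.23, 15.49, 15.73, 16.02, 16.70, 16.78, 16.81, 17.00, 17.10, 17.22, 17.27, 17.34, 17.36, 17.53, 17.79, 18.51, 18.76, 19.17, 19.62, 19.75, 19.90, 20.35
α = 0.15; lower rank = 40 × 0.075 = 3; upper rank = 40 × 0.925 = 37.
The 3rd smallest replicate is 10.82; the 37th is 19.62.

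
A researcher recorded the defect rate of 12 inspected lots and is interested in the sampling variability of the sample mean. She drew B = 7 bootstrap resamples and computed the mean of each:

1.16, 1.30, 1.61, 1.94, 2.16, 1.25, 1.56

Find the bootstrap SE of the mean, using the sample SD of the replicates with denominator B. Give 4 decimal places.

SE* = 0.3444

Bootstrap SE is the standard deviation of the 7 replicate means.
Mean of replicates: (1.16 + 1.30 + 1.61 + 1.94 + 2.16 + 1.25 + 1.56) / 7 = 10.98000 / 7 = 1.56857
Sum of squared deviations: (−0.40857)² + (−0.26857)² + (+0.04143)² + (+0.37143)² + (+0.59143)² + (−0.31857)² + (−0.00857)² = 0.83009
Variance = 0.83009 / 7 = 0.11858
SE* = √0.11858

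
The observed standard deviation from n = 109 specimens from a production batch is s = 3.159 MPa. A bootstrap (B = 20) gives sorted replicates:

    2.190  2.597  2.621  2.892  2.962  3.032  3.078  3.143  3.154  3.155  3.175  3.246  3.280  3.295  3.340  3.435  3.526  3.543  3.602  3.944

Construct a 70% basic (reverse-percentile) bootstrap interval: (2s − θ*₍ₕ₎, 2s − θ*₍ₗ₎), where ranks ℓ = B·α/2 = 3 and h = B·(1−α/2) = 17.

(2.792, 3.697)

Percentile endpoints at ranks 3 and 17: θ*₍3₎ = 2.621, θ*₍17₎ = 3.526.
Basic interval reflects these around s:
  lower = 2 × 3.159 − 3.526 = 2.792
  upper = 2 × 3.159 − 2.621 = 3.697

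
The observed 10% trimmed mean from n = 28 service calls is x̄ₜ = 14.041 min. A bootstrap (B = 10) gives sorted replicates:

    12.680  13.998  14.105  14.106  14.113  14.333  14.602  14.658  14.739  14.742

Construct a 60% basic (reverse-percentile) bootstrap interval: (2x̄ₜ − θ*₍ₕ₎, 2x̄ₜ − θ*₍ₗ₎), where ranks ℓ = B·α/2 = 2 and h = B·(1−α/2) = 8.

Percentile endpoints at ranks 2 and 8: θ*₍2₎ = 13.998, θ*₍8₎ = 14.658.
Basic interval reflects these around x̄ₜ:
  lower = 2 × 14.041 − 14.658 = 13.424
  upper = 2 × 14.041 − 13.998 = 14.084

(13.424, 14.084)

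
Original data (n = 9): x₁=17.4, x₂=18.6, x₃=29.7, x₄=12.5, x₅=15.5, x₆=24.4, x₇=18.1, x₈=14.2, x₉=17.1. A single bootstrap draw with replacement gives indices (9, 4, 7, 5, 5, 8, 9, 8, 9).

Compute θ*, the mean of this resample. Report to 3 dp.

Resample values: 17.1, 12.5, 18.1, 15.5, 15.5, 14.2, 17.1, 14.2, 17.1.
Mean = (17.1 + 12.5 + 18.1 + 15.5 + 15.5 + 14.2 + 17.1 + 14.2 + 17.1) / 9 = 141.30 / 9 = 15.700

θ* = 15.700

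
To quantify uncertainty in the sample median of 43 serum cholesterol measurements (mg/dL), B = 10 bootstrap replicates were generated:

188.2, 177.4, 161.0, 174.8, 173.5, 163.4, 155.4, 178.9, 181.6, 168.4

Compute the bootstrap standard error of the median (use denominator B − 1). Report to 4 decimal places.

SE* = 10.1339

Bootstrap SE is the standard deviation of the 10 replicate medians.
Mean of replicates: (188.2 + 177.4 + 161.0 + 174.8 + 173.5 + 163.4 + 155.4 + 178.9 + 181.6 + 168.4) / 10 = 1722.60000 / 10 = 172.26000
Sum of squared deviations: (+15.94000)² + (+5.14000)² + (−11.26000)² + (+2.54000)² + (+1.24000)² + (−8.86000)² + (−16.86000)² + (+6.64000)² + (+9.34000)² + (−3.86000)² = 924.26400
Variance = 924.26400 / 9 = 102.69600
SE* = √102.69600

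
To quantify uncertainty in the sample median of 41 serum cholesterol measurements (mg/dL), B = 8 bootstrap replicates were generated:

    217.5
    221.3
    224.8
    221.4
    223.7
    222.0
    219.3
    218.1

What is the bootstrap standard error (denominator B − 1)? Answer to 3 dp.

SE* = 2.578

Bootstrap SE is the standard deviation of the 8 replicate medians.
Mean of replicates: (217.5 + 221.3 + 224.8 + 221.4 + 223.7 + 222.0 + 219.3 + 218.1) / 8 = 1768.1000 / 8 = 221.0125
Sum of squared deviations: (−3.5125)² + (+0.2875)² + (+3.7875)² + (+0.3875)² + (+2.6875)² + (+0.9875)² + (−1.7125)² + (−2.9125)² = 46.5288
Variance = 46.5288 / 7 = 6.6470
SE* = √6.6470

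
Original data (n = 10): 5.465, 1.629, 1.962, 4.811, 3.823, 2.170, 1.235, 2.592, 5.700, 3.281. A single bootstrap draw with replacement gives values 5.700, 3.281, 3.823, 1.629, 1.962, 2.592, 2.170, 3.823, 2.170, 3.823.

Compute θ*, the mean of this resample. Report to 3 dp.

Mean = (5.700 + 3.281 + 3.823 + 1.629 + 1.962 + 2.592 + 2.170 + 3.823 + 2.170 + 3.823) / 10 = 30.9730 / 10 = 3.097

θ* = 3.097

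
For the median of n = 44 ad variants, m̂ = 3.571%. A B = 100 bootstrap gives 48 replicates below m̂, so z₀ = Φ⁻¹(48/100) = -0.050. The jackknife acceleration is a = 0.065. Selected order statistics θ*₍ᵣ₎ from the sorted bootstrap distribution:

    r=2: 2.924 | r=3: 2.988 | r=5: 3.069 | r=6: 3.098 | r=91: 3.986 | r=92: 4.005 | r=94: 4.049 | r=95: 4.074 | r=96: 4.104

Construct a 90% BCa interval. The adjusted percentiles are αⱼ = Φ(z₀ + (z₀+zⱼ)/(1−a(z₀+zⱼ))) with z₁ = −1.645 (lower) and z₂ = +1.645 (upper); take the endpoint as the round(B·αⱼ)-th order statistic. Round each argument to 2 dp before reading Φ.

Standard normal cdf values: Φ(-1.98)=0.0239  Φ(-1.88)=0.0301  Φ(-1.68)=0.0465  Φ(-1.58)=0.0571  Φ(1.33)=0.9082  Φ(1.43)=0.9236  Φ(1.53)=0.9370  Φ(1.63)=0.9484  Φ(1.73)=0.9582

(3.098, 4.104)

Lower: z₀ + z₁ = -0.050 + (-1.645) = -1.695; 1 − a(z₀+z₁) = 1 − (0.065)(-1.695) = 1.1102; argument = -0.050 + (-1.695)/1.1102 = -1.5768 → -1.58.
α₁ = Φ(-1.58) = 0.0571; rank = round(100 × 0.0571) = 6; θ*₍6₎ = 3.098.
Upper: z₀ + z₂ = 1.595; 1 − a(z₀+z₂) = 0.8963; argument = 1.7295 → 1.73; α₂ = 0.9582; rank = 96; θ*₍96₎ = 4.104.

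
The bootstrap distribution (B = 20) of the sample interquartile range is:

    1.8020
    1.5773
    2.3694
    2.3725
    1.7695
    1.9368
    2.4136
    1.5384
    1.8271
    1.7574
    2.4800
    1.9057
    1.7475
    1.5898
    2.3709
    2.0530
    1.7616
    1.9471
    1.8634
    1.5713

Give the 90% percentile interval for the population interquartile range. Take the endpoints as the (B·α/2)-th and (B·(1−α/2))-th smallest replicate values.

(1.5384, 2.4136)

Sorted replicates: 1.5384, 1.5713, 1.5773, 1.5898, 1.7475, 1.7574, 1.7616, 1.7695, 1.8020, 1.8271, 1.8634, 1.9057, 1.9368, 1.9471, 2.0530, 2.3694, 2.3709, 2.3725, 2.4136, 2.4800
α = 0.10; lower rank = 20 × 0.050 = 1; upper rank = 20 × 0.950 = 19.
The 1st smallest replicate is 1.5384; the 19th is 2.4136.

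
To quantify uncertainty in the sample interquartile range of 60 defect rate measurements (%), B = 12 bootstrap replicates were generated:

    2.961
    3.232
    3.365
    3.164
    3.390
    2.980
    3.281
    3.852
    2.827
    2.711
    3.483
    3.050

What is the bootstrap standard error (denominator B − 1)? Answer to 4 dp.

SE* = 0.3137

Bootstrap SE is the standard deviation of the 12 replicate interquartile ranges.
Mean of replicates: (2.961 + 3.232 + 3.365 + 3.164 + 3.390 + 2.980 + 3.281 + 3.852 + 2.827 + 2.711 + 3.483 + 3.050) / 12 = 38.29600 / 12 = 3.19133
Sum of squared deviations: (−0.23033)² + (+0.04067)² + (+0.17367)² + (−0.02733)² + (+0.19867)² + (−0.21133)² + (+0.08967)² + (+0.66067)² + (−0.36433)² + (−0.48033)² + (+0.29167)² + (−0.14133)² = 1.08277
Variance = 1.08277 / 11 = 0.09843
SE* = √0.09843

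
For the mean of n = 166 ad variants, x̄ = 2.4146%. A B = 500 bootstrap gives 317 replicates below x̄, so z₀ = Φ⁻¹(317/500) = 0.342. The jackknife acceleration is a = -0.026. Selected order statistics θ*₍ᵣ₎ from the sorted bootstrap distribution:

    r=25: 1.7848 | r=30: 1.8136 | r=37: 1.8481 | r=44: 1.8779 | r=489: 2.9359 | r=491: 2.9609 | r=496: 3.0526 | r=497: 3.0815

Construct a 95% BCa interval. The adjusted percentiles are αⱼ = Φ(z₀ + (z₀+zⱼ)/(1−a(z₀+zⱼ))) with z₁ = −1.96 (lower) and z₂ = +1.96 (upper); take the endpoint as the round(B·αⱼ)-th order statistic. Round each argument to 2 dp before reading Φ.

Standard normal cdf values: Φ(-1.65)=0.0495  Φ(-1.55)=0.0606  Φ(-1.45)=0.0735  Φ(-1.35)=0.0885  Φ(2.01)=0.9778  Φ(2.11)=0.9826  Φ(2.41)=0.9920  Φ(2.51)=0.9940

(1.8779, 3.0815)

Lower: z₀ + z₁ = 0.342 + (-1.960) = -1.618; 1 − a(z₀+z₁) = 1 − (-0.026)(-1.618) = 0.9579; argument = 0.342 + (-1.618)/0.9579 = -1.3471 → -1.35.
α₁ = Φ(-1.35) = 0.0885; rank = round(500 × 0.0885) = 44; θ*₍44₎ = 1.8779.
Upper: z₀ + z₂ = 2.302; 1 − a(z₀+z₂) = 1.0599; argument = 2.5140 → 2.51; α₂ = 0.9940; rank = 497; θ*₍497₎ = 3.0815.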